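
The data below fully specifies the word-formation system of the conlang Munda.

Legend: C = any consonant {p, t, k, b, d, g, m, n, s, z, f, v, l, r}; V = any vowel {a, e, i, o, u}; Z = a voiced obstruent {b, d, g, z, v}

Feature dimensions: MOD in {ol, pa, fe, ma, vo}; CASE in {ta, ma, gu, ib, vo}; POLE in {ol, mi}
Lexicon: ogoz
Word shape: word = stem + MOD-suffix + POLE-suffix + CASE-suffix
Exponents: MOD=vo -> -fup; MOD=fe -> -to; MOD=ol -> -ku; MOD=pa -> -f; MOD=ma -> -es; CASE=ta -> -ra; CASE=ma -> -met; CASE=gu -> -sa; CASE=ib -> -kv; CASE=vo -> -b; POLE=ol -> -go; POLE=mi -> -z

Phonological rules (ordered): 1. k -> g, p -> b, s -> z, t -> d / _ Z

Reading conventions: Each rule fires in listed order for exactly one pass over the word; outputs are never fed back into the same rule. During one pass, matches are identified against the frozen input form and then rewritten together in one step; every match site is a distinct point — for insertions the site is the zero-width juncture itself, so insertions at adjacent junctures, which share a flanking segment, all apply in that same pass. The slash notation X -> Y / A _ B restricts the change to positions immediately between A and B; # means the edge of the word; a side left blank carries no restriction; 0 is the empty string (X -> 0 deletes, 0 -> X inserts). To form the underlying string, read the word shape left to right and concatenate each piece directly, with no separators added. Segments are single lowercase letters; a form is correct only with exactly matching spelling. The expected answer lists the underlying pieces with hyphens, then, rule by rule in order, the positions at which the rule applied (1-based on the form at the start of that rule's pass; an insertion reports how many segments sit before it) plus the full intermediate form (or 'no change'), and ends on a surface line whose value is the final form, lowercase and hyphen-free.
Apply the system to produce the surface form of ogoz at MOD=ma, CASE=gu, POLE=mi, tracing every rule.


underlying: ogoz-es-z-sa
1. k -> g, p -> b, s -> z, t -> d / _ Z: fires at position(s) 6: ogozezzsa
surface: ogozezzsa


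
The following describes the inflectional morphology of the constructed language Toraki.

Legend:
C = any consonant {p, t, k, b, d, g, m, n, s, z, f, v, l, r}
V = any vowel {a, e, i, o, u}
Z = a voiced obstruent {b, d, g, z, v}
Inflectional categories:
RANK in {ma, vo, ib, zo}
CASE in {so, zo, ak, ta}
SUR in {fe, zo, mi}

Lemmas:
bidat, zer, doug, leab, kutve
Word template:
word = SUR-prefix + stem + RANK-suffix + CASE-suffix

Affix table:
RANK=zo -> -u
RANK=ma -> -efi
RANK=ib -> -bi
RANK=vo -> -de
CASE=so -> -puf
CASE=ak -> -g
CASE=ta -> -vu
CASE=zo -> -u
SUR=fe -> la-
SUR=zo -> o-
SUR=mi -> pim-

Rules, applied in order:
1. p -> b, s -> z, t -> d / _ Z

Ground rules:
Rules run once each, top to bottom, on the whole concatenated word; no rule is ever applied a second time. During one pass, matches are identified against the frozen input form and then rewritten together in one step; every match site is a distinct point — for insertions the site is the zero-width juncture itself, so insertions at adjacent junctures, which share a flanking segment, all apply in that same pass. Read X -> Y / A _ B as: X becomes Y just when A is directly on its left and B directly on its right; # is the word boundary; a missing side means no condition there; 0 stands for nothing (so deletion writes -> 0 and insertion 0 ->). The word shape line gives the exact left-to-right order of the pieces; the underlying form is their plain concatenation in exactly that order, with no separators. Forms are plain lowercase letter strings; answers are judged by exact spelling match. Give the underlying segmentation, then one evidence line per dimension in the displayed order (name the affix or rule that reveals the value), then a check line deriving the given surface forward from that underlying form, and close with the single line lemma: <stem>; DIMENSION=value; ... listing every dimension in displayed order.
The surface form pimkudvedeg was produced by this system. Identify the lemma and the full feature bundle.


underlying: pim-kutve-de-g
RANK=vo - signalled by the affix -de
CASE=ak - signalled by the affix -g
SUR=mi - signalled by the affix pim-
check: pimkutvedeg -> pimkudvedeg
lemma: kutve; RANK=vo; CASE=ak; SUR=mi


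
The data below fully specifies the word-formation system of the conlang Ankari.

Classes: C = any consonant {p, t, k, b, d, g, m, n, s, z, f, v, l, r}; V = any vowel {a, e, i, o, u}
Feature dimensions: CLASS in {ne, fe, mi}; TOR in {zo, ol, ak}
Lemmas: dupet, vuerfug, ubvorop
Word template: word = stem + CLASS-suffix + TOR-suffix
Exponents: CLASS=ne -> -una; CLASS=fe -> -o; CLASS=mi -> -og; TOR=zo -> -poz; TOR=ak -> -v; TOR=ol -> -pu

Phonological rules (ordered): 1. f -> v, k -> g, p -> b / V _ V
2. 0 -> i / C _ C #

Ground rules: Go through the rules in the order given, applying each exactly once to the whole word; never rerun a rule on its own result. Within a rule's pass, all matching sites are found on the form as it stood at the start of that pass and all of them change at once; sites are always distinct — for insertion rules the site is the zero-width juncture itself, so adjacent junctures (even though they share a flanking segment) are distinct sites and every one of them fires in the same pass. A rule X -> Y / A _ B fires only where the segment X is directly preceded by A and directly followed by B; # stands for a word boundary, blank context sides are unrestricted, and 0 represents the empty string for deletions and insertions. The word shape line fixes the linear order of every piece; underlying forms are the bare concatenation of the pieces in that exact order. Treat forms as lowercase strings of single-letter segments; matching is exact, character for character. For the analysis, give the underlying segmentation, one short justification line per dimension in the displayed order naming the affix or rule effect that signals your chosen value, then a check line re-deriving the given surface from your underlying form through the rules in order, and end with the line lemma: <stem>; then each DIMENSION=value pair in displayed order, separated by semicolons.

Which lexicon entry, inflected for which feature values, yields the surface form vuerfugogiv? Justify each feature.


underlying: vuerfug-og-v
CLASS=mi - signalled by the affix -og
TOR=ak - signalled by the affix -v
check: vuerfugogv -> vuerfugogv -> vuerfugogiv
lemma: vuerfug; CLASS=mi; TOR=ak


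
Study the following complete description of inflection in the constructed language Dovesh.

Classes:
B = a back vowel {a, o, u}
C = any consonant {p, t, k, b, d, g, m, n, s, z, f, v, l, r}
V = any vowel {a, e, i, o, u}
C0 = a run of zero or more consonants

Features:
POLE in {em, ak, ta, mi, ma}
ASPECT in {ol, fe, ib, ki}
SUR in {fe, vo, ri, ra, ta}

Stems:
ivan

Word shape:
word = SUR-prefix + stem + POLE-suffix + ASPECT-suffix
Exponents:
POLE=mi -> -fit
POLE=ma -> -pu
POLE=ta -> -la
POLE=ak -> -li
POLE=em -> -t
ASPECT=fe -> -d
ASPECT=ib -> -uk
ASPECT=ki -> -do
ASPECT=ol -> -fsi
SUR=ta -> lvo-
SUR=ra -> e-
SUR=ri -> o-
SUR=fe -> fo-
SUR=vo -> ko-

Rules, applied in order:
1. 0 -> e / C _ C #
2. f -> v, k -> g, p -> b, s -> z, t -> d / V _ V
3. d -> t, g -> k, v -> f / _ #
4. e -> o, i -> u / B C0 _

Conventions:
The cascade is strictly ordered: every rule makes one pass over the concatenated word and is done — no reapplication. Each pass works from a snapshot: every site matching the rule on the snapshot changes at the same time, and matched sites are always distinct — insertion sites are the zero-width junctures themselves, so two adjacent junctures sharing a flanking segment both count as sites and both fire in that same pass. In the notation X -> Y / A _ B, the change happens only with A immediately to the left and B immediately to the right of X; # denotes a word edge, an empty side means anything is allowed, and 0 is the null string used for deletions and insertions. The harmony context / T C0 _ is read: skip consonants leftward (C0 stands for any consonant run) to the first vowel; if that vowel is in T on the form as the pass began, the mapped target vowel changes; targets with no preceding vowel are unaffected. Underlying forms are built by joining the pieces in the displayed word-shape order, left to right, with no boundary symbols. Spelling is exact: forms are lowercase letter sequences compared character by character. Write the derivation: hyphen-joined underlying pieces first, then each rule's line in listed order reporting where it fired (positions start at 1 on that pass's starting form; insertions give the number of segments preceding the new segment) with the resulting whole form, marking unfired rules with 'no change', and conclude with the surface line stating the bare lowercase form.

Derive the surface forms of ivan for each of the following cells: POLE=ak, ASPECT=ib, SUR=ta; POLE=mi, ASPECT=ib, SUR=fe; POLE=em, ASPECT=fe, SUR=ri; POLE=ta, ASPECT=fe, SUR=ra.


cell POLE=ak, ASPECT=ib, SUR=ta:
underlying: lvo-ivan-li-uk
1. 0 -> e / C _ C #: no change
2. f -> v, k -> g, p -> b, s -> z, t -> d / V _ V: no change
3. d -> t, g -> k, v -> f / _ #: no change
4. e -> o, i -> u / B C0 _: fires at position(s) 4, 9: lvouvanluuk
surface: lvouvanluuk

cell POLE=mi, ASPECT=ib, SUR=fe:
underlying: fo-ivan-fit-uk
1. 0 -> e / C _ C #: no change
2. f -> v, k -> g, p -> b, s -> z, t -> d / V _ V: fires at position(s) 9: foivanfiduk
3. d -> t, g -> k, v -> f / _ #: no change
4. e -> o, i -> u / B C0 _: fires at position(s) 3, 8: fouvanfuduk
surface: fouvanfuduk

cell POLE=em, ASPECT=fe, SUR=ri:
underlying: o-ivan-t-d
1. 0 -> e / C _ C #: inserts after position(s) 6: oivanted
2. f -> v, k -> g, p -> b, s -> z, t -> d / V _ V: no change
3. d -> t, g -> k, v -> f / _ #: fires at position(s) 8: oivantet
4. e -> o, i -> u / B C0 _: fires at position(s) 2, 7: ouvantot
surface: ouvantot

cell POLE=ta, ASPECT=fe, SUR=ra:
underlying: e-ivan-la-d
1. 0 -> e / C _ C #: no change
2. f -> v, k -> g, p -> b, s -> z, t -> d / V _ V: no change
3. d -> t, g -> k, v -> f / _ #: fires at position(s) 8: eivanlat
4. e -> o, i -> u / B C0 _: no change
surface: eivanlat


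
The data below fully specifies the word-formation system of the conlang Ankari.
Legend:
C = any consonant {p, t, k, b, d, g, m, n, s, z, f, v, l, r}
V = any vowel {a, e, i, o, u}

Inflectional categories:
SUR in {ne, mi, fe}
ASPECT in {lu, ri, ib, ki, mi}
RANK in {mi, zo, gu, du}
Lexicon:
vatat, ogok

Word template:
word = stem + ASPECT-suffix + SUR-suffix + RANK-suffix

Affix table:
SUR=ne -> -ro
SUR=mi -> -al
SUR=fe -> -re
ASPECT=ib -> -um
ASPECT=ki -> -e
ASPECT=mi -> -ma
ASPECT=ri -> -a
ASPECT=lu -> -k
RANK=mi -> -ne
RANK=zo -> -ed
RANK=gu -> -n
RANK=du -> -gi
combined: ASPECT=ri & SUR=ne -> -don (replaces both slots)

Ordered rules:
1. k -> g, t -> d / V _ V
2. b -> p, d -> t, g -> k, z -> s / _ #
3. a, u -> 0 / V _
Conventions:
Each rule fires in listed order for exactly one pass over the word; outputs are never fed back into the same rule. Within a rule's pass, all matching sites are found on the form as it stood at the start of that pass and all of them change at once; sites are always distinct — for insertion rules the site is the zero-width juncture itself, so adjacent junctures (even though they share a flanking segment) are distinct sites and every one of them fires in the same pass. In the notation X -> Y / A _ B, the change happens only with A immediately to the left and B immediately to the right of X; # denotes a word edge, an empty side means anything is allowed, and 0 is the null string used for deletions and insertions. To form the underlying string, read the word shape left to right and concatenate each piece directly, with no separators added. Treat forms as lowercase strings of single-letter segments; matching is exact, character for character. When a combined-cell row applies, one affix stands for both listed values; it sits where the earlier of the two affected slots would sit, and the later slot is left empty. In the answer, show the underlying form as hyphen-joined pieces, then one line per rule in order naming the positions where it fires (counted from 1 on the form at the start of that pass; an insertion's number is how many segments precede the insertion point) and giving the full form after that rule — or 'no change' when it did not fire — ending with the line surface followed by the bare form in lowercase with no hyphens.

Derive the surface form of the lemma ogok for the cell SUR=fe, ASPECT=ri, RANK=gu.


underlying: ogok-a-re-n
1. k -> g, t -> d / V _ V: fires at position(s) 4: ogogaren
2. b -> p, d -> t, g -> k, z -> s / _ #: no change
3. a, u -> 0 / V _: no change
surface: ogogaren


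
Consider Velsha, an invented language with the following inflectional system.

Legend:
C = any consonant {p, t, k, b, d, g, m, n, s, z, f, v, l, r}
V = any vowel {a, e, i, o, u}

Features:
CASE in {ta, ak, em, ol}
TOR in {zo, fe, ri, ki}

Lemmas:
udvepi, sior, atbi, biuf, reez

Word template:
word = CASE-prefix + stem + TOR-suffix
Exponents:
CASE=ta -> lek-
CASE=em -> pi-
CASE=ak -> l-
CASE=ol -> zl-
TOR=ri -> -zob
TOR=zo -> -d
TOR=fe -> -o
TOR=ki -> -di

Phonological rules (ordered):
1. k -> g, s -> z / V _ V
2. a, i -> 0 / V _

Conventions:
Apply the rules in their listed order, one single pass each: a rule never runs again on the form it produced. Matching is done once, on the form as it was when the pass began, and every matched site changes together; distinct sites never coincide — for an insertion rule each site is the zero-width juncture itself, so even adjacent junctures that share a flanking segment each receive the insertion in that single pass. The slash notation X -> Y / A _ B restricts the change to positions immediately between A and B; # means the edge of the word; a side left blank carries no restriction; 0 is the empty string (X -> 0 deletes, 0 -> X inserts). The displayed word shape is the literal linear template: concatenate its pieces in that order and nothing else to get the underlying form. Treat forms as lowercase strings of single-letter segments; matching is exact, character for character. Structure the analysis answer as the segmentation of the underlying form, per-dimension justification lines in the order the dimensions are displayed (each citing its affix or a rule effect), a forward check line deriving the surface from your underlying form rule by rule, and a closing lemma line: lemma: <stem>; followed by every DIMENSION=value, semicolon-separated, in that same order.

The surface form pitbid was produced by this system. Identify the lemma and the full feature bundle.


underlying: pi-atbi-d
CASE=em - signalled by the affix pi-
TOR=zo - signalled by the affix -d
check: piatbid -> piatbid -> pitbid
lemma: atbi; CASE=em; TOR=zo


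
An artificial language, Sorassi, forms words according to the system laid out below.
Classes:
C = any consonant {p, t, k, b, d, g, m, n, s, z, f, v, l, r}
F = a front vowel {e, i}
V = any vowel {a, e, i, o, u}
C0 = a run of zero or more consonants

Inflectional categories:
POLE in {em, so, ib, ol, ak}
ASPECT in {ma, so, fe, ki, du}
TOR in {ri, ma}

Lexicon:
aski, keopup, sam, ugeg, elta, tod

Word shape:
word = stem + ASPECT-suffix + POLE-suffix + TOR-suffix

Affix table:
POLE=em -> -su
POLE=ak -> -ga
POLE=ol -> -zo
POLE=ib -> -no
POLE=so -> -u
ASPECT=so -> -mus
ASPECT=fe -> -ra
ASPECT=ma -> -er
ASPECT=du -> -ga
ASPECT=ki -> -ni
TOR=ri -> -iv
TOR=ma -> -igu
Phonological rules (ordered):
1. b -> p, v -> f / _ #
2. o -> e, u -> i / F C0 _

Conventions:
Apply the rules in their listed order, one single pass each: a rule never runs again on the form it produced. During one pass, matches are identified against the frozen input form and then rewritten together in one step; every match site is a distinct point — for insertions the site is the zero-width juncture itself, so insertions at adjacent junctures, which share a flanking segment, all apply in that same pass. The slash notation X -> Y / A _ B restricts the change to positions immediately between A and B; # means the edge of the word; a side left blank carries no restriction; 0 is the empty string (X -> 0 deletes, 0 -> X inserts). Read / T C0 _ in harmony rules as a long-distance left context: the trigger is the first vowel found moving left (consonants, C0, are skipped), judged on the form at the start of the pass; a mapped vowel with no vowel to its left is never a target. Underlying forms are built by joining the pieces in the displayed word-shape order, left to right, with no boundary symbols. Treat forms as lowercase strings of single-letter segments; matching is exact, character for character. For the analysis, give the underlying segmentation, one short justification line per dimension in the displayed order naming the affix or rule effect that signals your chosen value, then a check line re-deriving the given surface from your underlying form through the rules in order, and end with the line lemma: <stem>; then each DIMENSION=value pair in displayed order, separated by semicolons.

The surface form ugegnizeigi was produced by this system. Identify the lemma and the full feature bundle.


underlying: ugeg-ni-zo-igu
POLE=ol - signalled by the affix -zo
ASPECT=ki - signalled by the affix -ni
TOR=ma - signalled by the affix -igu
check: ugegnizoigu -> ugegnizoigu -> ugegnizeigi
lemma: ugeg; POLE=ol; ASPECT=ki; TOR=ma


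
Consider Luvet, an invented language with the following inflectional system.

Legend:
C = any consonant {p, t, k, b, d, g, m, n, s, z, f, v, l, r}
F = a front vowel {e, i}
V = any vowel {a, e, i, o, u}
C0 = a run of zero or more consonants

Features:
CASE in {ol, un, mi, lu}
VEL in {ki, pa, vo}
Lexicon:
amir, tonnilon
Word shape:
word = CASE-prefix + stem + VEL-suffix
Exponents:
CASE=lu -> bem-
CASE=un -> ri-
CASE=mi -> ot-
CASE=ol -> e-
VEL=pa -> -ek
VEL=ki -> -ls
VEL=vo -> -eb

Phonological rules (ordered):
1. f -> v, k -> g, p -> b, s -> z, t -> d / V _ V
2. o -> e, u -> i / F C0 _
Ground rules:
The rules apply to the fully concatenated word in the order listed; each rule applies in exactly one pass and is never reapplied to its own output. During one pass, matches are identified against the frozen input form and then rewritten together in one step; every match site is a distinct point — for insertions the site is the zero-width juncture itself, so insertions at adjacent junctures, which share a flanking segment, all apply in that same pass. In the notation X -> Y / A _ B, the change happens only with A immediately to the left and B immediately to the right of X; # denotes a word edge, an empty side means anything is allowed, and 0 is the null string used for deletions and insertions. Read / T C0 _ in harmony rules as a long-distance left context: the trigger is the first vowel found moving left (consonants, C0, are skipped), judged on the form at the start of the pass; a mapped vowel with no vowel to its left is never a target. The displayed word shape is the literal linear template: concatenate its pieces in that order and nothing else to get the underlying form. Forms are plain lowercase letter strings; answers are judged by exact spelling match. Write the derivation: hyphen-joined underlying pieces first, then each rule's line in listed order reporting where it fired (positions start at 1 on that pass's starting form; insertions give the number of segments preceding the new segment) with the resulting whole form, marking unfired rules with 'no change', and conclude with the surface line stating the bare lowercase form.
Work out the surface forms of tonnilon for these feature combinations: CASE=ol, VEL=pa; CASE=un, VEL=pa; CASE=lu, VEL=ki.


cell CASE=ol, VEL=pa:
underlying: e-tonnilon-ek
1. f -> v, k -> g, p -> b, s -> z, t -> d / V _ V: fires at position(s) 2: edonnilonek
2. o -> e, u -> i / F C0 _: fires at position(s) 3, 8: edennilenek
surface: edennilenek

cell CASE=un, VEL=pa:
underlying: ri-tonnilon-ek
1. f -> v, k -> g, p -> b, s -> z, t -> d / V _ V: fires at position(s) 3: ridonnilonek
2. o -> e, u -> i / F C0 _: fires at position(s) 4, 9: ridennilenek
surface: ridennilenek

cell CASE=lu, VEL=ki:
underlying: bem-tonnilon-ls
1. f -> v, k -> g, p -> b, s -> z, t -> d / V _ V: no change
2. o -> e, u -> i / F C0 _: fires at position(s) 5, 10: bemtennilenls
surface: bemtennilenls


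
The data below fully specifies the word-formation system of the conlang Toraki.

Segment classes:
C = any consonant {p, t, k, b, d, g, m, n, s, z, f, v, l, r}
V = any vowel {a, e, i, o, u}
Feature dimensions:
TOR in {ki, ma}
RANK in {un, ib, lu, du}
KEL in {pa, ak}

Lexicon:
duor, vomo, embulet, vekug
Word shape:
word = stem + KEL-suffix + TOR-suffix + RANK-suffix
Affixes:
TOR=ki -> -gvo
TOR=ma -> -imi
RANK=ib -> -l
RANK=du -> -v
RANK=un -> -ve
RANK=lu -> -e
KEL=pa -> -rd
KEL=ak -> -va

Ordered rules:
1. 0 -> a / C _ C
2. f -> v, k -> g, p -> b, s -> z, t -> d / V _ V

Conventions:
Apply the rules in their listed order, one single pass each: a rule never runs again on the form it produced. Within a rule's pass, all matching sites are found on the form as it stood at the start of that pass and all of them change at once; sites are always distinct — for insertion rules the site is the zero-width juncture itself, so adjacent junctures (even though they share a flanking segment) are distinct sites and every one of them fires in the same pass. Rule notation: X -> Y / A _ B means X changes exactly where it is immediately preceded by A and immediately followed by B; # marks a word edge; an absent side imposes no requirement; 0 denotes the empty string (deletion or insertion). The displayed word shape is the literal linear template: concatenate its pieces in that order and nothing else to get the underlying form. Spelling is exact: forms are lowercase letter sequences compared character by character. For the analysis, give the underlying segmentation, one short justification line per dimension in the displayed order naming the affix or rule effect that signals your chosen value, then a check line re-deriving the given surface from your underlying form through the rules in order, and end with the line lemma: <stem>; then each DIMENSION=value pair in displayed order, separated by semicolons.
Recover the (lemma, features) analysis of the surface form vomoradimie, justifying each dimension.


underlying: vomo-rd-imi-e
TOR=ma - signalled by the affix -imi
RANK=lu - signalled by the affix -e
KEL=pa - signalled by the affix -rd
check: vomordimie -> vomoradimie -> vomoradimie
lemma: vomo; TOR=ma; RANK=lu; KEL=pa


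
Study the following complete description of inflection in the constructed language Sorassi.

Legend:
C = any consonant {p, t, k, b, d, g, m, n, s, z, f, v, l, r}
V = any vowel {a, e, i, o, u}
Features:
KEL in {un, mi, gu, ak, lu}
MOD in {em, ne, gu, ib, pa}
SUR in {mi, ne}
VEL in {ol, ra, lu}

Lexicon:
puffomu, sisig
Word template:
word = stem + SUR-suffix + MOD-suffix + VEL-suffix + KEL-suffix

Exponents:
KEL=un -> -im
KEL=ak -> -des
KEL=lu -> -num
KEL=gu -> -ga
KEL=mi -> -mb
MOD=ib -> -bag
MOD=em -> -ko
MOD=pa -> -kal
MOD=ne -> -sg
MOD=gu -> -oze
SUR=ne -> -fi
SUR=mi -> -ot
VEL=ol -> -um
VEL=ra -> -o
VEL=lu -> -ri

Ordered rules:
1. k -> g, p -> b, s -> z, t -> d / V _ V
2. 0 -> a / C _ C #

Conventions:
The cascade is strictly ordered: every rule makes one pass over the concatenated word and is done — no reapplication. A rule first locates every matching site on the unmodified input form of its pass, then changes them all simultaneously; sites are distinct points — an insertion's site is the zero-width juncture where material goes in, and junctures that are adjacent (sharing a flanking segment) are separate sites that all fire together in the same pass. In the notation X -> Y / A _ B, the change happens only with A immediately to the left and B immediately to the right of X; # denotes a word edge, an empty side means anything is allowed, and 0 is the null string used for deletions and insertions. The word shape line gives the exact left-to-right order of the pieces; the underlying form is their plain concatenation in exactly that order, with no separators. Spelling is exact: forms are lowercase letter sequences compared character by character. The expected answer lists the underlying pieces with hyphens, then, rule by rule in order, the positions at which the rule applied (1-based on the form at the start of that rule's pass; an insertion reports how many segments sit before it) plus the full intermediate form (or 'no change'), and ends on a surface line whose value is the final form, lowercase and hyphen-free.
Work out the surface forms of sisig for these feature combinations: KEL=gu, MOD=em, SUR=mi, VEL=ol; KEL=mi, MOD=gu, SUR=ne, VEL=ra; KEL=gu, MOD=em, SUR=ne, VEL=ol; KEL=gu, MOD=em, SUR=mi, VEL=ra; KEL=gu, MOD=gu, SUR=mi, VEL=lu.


cell KEL=gu, MOD=em, SUR=mi, VEL=ol:
underlying: sisig-ot-ko-um-ga
1. k -> g, p -> b, s -> z, t -> d / V _ V: fires at position(s) 3: sizigotkoumga
2. 0 -> a / C _ C #: no change
surface: sizigotkoumga

cell KEL=mi, MOD=gu, SUR=ne, VEL=ra:
underlying: sisig-fi-oze-o-mb
1. k -> g, p -> b, s -> z, t -> d / V _ V: fires at position(s) 3: sizigfiozeomb
2. 0 -> a / C _ C #: inserts after position(s) 12: sizigfiozeomab
surface: sizigfiozeomab

cell KEL=gu, MOD=em, SUR=ne, VEL=ol:
underlying: sisig-fi-ko-um-ga
1. k -> g, p -> b, s -> z, t -> d / V _ V: fires at position(s) 3, 8: sizigfigoumga
2. 0 -> a / C _ C #: no change
surface: sizigfigoumga

cell KEL=gu, MOD=em, SUR=mi, VEL=ra:
underlying: sisig-ot-ko-o-ga
1. k -> g, p -> b, s -> z, t -> d / V _ V: fires at position(s) 3: sizigotkooga
2. 0 -> a / C _ C #: no change
surface: sizigotkooga

cell KEL=gu, MOD=gu, SUR=mi, VEL=lu:
underlying: sisig-ot-oze-ri-ga
1. k -> g, p -> b, s -> z, t -> d / V _ V: fires at position(s) 3, 7: sizigodozeriga
2. 0 -> a / C _ C #: no change
surface: sizigodozeriga


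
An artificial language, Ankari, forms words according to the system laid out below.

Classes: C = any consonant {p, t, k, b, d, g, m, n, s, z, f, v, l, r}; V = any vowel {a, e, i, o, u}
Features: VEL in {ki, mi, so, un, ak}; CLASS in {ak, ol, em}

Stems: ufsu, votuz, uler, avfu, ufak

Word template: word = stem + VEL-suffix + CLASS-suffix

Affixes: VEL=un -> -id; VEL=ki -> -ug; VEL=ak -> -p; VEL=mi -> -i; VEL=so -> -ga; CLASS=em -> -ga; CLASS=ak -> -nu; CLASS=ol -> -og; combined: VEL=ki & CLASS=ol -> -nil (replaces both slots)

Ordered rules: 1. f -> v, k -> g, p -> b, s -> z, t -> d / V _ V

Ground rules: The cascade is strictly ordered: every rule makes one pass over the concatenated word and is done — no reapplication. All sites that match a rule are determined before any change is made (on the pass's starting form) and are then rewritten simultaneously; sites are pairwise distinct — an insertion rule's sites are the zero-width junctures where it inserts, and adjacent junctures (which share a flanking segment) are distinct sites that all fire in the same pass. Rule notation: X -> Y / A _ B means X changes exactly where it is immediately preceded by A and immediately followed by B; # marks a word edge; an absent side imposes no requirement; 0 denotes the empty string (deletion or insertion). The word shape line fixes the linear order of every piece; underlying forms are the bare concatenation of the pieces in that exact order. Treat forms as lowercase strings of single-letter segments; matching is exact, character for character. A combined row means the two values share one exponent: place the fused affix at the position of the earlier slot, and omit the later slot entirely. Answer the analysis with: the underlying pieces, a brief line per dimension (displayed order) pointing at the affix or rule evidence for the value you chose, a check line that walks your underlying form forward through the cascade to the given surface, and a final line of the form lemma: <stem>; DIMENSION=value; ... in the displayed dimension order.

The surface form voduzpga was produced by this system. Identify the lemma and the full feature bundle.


underlying: votuz-p-ga
VEL=ak - signalled by the affix -p
CLASS=em - signalled by the affix -ga
check: votuzpga -> voduzpga
lemma: votuz; VEL=ak; CLASS=em


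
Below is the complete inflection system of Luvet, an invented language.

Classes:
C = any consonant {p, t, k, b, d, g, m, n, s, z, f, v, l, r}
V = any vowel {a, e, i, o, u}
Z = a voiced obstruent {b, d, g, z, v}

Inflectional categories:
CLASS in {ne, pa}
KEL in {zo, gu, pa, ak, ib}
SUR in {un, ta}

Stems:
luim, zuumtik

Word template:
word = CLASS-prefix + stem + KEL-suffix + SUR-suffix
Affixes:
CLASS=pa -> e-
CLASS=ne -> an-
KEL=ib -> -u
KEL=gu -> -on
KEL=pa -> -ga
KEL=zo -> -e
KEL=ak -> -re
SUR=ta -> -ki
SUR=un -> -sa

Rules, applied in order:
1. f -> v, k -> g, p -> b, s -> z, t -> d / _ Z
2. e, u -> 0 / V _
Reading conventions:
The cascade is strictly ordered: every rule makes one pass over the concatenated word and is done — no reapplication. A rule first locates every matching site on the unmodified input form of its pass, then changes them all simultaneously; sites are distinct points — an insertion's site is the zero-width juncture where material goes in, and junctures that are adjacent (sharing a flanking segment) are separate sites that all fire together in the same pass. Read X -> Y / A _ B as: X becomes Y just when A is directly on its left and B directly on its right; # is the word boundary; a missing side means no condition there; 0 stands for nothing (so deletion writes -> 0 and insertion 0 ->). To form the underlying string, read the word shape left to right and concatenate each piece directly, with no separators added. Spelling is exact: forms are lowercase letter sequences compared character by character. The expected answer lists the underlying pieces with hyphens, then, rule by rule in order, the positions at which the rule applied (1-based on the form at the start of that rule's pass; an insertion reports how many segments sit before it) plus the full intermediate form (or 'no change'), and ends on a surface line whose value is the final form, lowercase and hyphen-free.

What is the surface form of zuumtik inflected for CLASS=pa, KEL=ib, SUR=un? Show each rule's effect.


underlying: e-zuumtik-u-sa
1. f -> v, k -> g, p -> b, s -> z, t -> d / _ Z: no change
2. e, u -> 0 / V _: fires at position(s) 4: ezumtikusa
surface: ezumtikusa


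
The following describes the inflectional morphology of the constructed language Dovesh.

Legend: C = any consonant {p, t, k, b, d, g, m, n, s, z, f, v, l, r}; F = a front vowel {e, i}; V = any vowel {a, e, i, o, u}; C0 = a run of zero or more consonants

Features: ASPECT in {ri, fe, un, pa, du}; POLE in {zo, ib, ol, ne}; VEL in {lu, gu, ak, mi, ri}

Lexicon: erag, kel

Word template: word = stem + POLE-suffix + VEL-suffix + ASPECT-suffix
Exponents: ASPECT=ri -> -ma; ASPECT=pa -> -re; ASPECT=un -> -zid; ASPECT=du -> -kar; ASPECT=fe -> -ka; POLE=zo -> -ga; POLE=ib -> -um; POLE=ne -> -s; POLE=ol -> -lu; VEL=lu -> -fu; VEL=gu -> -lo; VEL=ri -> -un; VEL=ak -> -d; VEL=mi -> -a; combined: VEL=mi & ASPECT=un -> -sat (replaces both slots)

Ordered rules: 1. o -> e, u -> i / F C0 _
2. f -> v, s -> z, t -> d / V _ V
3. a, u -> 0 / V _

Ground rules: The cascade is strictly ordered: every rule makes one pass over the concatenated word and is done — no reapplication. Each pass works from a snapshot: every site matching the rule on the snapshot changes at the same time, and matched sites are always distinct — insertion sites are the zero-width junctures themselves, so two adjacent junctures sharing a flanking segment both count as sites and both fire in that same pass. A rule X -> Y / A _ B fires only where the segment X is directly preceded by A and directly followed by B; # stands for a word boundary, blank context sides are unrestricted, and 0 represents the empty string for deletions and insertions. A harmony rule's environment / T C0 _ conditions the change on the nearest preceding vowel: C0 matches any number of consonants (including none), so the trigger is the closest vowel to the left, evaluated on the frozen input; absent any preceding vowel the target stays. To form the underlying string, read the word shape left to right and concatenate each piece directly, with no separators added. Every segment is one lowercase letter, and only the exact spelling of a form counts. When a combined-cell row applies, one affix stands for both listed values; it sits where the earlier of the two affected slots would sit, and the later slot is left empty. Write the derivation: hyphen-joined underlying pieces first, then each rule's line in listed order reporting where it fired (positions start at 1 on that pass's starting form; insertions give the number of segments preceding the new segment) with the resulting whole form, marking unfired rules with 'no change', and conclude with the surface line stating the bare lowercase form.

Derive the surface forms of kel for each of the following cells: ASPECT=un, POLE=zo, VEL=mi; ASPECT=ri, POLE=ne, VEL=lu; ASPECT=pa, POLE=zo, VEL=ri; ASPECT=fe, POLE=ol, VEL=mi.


cell ASPECT=un, POLE=zo, VEL=mi:
underlying: kel-ga-sat
1. o -> e, u -> i / F C0 _: no change
2. f -> v, s -> z, t -> d / V _ V: fires at position(s) 6: kelgazat
3. a, u -> 0 / V _: no change
surface: kelgazat

cell ASPECT=ri, POLE=ne, VEL=lu:
underlying: kel-s-fu-ma
1. o -> e, u -> i / F C0 _: fires at position(s) 6: kelsfima
2. f -> v, s -> z, t -> d / V _ V: no change
3. a, u -> 0 / V _: no change
surface: kelsfima

cell ASPECT=pa, POLE=zo, VEL=ri:
underlying: kel-ga-un-re
1. o -> e, u -> i / F C0 _: no change
2. f -> v, s -> z, t -> d / V _ V: no change
3. a, u -> 0 / V _: fires at position(s) 6: kelganre
surface: kelganre

cell ASPECT=fe, POLE=ol, VEL=mi:
underlying: kel-lu-a-ka
1. o -> e, u -> i / F C0 _: fires at position(s) 5: kelliaka
2. f -> v, s -> z, t -> d / V _ V: no change
3. a, u -> 0 / V _: fires at position(s) 6: kellika
surface: kellika


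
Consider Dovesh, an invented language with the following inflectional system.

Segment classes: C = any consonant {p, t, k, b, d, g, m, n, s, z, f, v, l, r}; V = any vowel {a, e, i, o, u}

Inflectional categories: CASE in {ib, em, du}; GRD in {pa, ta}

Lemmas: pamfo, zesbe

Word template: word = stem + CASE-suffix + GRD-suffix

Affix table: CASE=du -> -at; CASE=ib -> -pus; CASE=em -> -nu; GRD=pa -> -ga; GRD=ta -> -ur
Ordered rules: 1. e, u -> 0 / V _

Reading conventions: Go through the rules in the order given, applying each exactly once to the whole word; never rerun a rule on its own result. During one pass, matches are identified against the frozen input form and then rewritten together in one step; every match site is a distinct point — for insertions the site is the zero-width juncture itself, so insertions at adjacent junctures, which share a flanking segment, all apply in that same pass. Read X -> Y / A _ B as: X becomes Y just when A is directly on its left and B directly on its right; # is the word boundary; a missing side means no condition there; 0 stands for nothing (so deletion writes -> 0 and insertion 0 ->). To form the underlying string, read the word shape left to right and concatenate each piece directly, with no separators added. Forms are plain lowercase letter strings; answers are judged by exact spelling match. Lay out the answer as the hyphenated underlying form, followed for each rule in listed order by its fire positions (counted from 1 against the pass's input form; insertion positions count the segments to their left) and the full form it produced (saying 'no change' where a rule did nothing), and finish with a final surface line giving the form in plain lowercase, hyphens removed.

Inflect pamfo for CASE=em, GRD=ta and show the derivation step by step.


underlying: pamfo-nu-ur
1. e, u -> 0 / V _: fires at position(s) 8: pamfonur
surface: pamfonur


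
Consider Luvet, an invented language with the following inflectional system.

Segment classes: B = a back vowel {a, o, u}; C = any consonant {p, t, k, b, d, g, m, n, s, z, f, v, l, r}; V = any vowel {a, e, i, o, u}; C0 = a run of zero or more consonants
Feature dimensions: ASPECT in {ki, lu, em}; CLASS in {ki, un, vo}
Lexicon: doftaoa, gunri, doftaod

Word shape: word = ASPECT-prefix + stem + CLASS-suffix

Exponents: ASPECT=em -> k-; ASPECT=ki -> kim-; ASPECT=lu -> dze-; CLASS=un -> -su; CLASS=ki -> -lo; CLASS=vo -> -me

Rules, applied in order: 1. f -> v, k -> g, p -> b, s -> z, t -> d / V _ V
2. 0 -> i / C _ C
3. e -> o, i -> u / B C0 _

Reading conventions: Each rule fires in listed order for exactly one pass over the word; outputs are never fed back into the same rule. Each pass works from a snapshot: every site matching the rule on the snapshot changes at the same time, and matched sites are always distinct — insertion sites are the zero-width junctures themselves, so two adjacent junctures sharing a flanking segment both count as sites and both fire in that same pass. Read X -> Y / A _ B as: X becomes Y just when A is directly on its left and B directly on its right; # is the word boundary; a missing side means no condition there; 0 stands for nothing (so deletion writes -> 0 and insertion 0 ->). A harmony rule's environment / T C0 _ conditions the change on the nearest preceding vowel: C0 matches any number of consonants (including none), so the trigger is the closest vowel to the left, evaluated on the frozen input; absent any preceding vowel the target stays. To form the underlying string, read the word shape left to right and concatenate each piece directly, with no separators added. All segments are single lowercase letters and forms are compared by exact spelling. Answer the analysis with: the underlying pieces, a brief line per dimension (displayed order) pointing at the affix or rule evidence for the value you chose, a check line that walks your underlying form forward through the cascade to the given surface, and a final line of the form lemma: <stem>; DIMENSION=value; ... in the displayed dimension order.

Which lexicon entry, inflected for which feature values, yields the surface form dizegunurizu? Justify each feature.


underlying: dze-gunri-su
ASPECT=lu - signalled by the affix dze-
CLASS=un - signalled by the affix -su
check: dzegunrisu -> dzegunrizu -> dizegunirizu -> dizegunurizu
lemma: gunri; ASPECT=lu; CLASS=un


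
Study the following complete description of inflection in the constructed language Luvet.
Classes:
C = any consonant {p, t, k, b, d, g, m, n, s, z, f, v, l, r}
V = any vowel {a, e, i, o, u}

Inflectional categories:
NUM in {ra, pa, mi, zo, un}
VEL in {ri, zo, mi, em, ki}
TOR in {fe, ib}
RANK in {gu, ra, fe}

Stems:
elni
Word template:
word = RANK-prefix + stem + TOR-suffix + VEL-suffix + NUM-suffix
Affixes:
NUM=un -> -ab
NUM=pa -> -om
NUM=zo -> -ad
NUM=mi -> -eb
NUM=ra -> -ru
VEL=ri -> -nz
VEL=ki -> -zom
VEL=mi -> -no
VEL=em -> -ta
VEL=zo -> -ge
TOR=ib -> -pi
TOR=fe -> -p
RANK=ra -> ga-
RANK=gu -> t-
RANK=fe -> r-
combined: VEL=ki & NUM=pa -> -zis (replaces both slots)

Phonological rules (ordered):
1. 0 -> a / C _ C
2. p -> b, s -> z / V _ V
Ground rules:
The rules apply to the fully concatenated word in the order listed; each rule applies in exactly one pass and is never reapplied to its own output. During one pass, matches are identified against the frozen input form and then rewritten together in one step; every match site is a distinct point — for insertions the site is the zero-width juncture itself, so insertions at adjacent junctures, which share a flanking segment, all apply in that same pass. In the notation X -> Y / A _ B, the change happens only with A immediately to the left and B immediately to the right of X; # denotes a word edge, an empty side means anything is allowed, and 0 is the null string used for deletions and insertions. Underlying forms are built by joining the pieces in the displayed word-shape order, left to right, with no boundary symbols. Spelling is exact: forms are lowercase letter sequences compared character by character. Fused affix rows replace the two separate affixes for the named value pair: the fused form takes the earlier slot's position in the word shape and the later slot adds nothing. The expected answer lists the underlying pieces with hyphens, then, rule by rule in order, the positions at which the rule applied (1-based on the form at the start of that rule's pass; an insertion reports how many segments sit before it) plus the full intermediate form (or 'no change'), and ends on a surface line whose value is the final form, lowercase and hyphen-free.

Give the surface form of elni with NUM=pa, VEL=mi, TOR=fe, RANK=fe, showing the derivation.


underlying: r-elni-p-no-om
1. 0 -> a / C _ C: inserts after position(s) 3, 6: relanipanoom
2. p -> b, s -> z / V _ V: fires at position(s) 7: relanibanoom
surface: relanibanoom
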